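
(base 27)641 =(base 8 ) 10603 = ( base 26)6GB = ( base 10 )4483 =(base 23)8al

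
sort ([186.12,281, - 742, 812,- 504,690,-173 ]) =[- 742,  -  504 , - 173,  186.12,281, 690, 812 ] 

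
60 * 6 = 360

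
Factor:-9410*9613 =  - 90458330 = -2^1*5^1*941^1*9613^1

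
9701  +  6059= 15760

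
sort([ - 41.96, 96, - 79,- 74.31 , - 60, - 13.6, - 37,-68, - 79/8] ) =[ - 79,-74.31, - 68 , - 60, - 41.96, - 37, - 13.6, - 79/8, 96]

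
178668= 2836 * 63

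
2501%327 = 212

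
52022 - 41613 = 10409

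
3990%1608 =774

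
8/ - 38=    -1 + 15/19 = - 0.21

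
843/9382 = 843/9382 = 0.09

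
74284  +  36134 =110418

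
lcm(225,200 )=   1800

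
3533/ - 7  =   - 505 + 2/7 = - 504.71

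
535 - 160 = 375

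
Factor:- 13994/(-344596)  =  2^(- 1 )*7^( - 1 ) * 31^( - 1 )*397^( - 1 ) * 6997^1 = 6997/172298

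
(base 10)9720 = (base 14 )3784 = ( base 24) gl0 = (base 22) K1I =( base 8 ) 22770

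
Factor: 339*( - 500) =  - 2^2*3^1*5^3*113^1 = -169500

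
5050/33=5050/33 = 153.03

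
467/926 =467/926 = 0.50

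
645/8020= 129/1604 = 0.08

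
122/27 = 4 + 14/27= 4.52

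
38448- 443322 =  - 404874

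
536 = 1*536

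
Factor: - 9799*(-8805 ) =86280195 = 3^1*5^1* 41^1*239^1  *  587^1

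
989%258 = 215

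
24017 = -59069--83086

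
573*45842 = 26267466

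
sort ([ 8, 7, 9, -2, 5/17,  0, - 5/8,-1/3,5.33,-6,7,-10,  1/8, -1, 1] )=[-10, - 6, - 2, - 1,-5/8,-1/3, 0,1/8,5/17,1,5.33, 7,7,  8,  9 ]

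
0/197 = 0 = 0.00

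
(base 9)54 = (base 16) 31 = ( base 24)21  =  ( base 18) 2d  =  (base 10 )49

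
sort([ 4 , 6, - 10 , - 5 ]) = [ - 10,-5, 4,6] 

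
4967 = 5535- 568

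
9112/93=97 + 91/93 = 97.98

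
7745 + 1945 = 9690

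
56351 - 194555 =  - 138204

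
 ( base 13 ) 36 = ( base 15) 30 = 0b101101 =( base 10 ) 45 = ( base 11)41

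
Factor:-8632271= - 491^1*17581^1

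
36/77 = 36/77 = 0.47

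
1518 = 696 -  - 822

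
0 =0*7514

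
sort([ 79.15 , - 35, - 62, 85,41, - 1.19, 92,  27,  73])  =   [-62,  -  35,  -  1.19,  27,  41 , 73, 79.15,  85, 92]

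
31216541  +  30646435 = 61862976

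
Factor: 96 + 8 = 104 = 2^3 * 13^1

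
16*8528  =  136448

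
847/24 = 35 + 7/24=35.29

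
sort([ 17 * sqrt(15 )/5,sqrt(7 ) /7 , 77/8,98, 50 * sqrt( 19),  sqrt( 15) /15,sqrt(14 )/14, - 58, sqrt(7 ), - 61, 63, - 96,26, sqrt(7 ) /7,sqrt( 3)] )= [ - 96, - 61, - 58,  sqrt( 15 ) /15,sqrt(14 ) /14,  sqrt(7 ) /7, sqrt( 7 ) /7, sqrt( 3 ), sqrt ( 7 ), 77/8, 17 * sqrt(15) /5,26, 63,98, 50*sqrt(19 )]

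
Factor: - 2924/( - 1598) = 86/47= 2^1*43^1*47^( - 1)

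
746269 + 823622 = 1569891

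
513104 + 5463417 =5976521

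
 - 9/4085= -1 + 4076/4085 = - 0.00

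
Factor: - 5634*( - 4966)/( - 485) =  - 27978444/485 = - 2^2*3^2*5^ (-1)*13^1 *97^( -1)*191^1* 313^1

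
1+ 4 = 5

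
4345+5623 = 9968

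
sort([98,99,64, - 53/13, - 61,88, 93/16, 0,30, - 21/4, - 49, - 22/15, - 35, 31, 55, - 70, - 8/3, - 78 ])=[ - 78, - 70, - 61,  -  49, - 35, - 21/4, - 53/13 , - 8/3, - 22/15, 0,93/16, 30,31, 55, 64, 88,98, 99]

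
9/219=3/73= 0.04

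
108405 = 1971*55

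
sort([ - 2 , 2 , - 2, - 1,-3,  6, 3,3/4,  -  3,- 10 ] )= [ - 10, - 3, - 3, - 2, - 2  ,- 1 , 3/4,2,3, 6]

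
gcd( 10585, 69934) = 73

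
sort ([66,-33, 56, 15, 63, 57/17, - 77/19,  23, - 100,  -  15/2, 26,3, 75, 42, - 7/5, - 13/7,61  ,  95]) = [ - 100,-33, - 15/2, - 77/19, - 13/7, - 7/5,3, 57/17,  15, 23 , 26, 42, 56, 61, 63,  66,75, 95 ] 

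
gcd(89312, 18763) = 1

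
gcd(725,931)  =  1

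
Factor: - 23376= - 2^4*3^1 *487^1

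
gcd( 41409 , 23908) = 43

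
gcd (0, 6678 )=6678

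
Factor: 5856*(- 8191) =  - 2^5*3^1*61^1*8191^1   =  - 47966496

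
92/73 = 1 + 19/73 = 1.26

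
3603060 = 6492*555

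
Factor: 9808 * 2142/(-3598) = -1500624/257=- 2^4*3^2*17^1*257^( - 1)*613^1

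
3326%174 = 20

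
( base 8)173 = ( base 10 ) 123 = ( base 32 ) 3r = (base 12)a3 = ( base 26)4J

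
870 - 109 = 761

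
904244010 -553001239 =351242771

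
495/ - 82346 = - 45/7486  =  - 0.01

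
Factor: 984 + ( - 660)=2^2*3^4= 324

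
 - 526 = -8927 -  - 8401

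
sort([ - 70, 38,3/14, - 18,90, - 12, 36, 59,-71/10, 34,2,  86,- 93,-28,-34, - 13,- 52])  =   [-93, - 70, - 52, - 34,-28, - 18,-13, - 12,-71/10,3/14, 2, 34,36,38, 59, 86,  90]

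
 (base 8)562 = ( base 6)1414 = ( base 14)1C6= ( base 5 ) 2440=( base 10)370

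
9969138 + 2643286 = 12612424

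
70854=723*98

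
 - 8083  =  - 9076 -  - 993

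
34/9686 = 17/4843 = 0.00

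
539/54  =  539/54= 9.98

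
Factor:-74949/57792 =-83/64=-2^( - 6 )*83^1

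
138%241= 138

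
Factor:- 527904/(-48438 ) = 752/69= 2^4*3^ (-1 )*23^( - 1 )*47^1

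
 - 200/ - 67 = 2 + 66/67  =  2.99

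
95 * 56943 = 5409585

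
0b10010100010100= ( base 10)9492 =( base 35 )7Q7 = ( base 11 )714a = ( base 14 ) 3660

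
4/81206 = 2/40603 =0.00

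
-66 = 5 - 71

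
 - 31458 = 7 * (- 4494 ) 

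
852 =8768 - 7916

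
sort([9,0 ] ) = [ 0, 9 ] 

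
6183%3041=101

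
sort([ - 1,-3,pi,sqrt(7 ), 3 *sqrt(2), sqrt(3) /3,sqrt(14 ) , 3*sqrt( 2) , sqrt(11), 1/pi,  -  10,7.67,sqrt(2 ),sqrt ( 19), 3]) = [ - 10, - 3 , - 1 , 1/pi , sqrt( 3)/3,sqrt( 2 ) , sqrt ( 7 ),3, pi , sqrt( 11) , sqrt( 14 ), 3*sqrt( 2), 3*sqrt(2), sqrt(19),7.67]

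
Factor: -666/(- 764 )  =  333/382 = 2^( - 1 )*3^2 * 37^1* 191^( - 1 ) 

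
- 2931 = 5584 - 8515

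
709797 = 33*21509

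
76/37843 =76/37843= 0.00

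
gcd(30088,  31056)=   8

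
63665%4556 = 4437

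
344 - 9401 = - 9057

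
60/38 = 30/19  =  1.58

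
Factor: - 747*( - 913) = 682011 = 3^2*11^1 * 83^2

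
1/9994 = 1/9994 = 0.00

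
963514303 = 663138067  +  300376236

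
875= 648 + 227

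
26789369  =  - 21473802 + 48263171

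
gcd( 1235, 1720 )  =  5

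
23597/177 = 23597/177 = 133.32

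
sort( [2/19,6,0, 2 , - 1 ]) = [ - 1,0, 2/19,2,6] 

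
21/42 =1/2=   0.50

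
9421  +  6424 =15845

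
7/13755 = 1/1965 =0.00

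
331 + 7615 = 7946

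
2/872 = 1/436 = 0.00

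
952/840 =17/15 = 1.13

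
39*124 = 4836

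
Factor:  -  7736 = - 2^3*967^1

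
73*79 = 5767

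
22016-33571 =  - 11555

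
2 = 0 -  - 2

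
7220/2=3610 = 3610.00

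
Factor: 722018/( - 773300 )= - 887/950 =- 2^(-1 ) * 5^(-2)*19^( - 1 )*887^1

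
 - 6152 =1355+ - 7507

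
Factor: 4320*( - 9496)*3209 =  - 131641908480=- 2^8*3^3*5^1*1187^1*3209^1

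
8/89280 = 1/11160 = 0.00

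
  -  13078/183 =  - 72 + 98/183  =  - 71.46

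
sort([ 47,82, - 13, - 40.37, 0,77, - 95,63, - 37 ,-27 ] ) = [ - 95, -40.37,  -  37, - 27, - 13, 0, 47,63, 77,82]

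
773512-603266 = 170246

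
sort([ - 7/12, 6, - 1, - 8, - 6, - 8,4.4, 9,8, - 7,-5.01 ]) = [-8, - 8, - 7, - 6, - 5.01, - 1 ,-7/12,4.4 , 6,8, 9 ]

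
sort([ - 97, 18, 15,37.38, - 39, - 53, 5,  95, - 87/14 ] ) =[ - 97, - 53, - 39,- 87/14,5 , 15,18,37.38, 95]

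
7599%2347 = 558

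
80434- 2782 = 77652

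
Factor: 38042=2^1*23^1 * 827^1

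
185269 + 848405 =1033674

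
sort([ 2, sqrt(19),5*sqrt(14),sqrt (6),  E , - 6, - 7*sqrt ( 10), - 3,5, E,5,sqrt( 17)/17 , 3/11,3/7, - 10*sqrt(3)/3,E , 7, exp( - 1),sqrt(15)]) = [ - 7*sqrt(10 ),-6,  -  10 * sqrt(3 ) /3,- 3,  sqrt( 17)/17,3/11,exp(  -  1), 3/7,  2  ,  sqrt( 6), E , E,E,sqrt( 15 ),sqrt( 19),5, 5, 7,5 * sqrt(14)]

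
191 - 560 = - 369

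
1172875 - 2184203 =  - 1011328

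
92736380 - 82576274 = 10160106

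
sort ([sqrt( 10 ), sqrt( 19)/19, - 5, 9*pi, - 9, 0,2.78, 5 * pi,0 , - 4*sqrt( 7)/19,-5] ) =[  -  9, - 5, - 5,-4*sqrt(7)/19, 0, 0, sqrt (19 ) /19,2.78,sqrt(10), 5*pi,9*pi ] 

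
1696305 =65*26097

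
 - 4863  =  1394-6257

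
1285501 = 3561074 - 2275573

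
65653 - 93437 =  - 27784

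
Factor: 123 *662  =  81426 = 2^1*  3^1*41^1 *331^1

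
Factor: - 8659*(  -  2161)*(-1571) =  - 29396707529 = -7^1*1237^1* 1571^1 * 2161^1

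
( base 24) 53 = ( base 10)123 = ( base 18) 6F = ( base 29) 47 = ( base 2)1111011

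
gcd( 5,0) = 5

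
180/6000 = 3/100 = 0.03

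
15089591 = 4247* 3553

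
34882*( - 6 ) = -209292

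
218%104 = 10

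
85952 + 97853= 183805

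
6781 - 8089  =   - 1308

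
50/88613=50/88613  =  0.00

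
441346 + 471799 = 913145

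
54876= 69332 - 14456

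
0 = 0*86853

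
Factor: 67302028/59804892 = 3^(- 4)*7^( - 2)*19^1*3767^ (-1)*885553^1= 16825507/14951223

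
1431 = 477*3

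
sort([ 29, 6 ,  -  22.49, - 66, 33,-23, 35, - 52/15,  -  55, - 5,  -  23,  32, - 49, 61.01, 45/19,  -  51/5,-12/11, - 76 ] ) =[ - 76,-66, - 55,-49,-23,-23, - 22.49,  -  51/5,-5, - 52/15, - 12/11, 45/19,  6,29, 32,33 , 35, 61.01]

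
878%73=2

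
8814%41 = 40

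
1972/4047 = 1972/4047 = 0.49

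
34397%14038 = 6321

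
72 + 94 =166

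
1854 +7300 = 9154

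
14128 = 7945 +6183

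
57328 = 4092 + 53236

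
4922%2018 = 886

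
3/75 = 1/25 = 0.04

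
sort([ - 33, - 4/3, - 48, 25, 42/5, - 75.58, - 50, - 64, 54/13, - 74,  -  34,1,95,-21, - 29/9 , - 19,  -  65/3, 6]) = [ - 75.58 ,-74  , - 64,-50, - 48, -34,- 33,  -  65/3, - 21, -19, - 29/9, - 4/3,1, 54/13, 6, 42/5, 25, 95 ] 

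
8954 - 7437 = 1517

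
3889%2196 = 1693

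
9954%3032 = 858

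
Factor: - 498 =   -  2^1*3^1*83^1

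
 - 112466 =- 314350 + 201884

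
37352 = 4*9338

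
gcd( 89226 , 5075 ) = 1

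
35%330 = 35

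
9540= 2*4770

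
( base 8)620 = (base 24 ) gg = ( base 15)1BA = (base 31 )cs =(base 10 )400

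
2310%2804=2310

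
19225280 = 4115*4672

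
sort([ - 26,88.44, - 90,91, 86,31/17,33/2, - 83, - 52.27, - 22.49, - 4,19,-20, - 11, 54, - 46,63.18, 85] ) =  [ - 90, - 83 , - 52.27, - 46,  -  26, - 22.49, - 20, - 11, - 4,31/17 , 33/2, 19,54 , 63.18,85, 86, 88.44, 91 ] 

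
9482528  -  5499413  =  3983115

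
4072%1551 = 970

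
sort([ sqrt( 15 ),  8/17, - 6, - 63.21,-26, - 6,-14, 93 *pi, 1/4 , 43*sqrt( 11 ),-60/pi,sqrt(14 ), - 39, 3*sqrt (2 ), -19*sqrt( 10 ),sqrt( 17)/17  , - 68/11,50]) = [- 63.21, - 19*sqrt (10 ),-39,  -  26,  -  60/pi,  -  14, - 68/11,-6, - 6,sqrt( 17 ) /17,1/4,8/17,sqrt( 14 ),sqrt( 15),3*sqrt(2 ),50,43*sqrt( 11),93*pi]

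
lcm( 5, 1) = 5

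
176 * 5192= 913792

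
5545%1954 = 1637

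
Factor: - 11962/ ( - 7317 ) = 2^1*3^( - 3)*271^( -1 )*5981^1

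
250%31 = 2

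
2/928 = 1/464  =  0.00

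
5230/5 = 1046 = 1046.00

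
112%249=112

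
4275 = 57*75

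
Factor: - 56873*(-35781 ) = 3^1*11927^1*56873^1 = 2034972813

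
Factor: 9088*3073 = 27927424=2^7 * 7^1*71^1*439^1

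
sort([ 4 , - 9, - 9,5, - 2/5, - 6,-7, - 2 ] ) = [ - 9, - 9 , - 7, - 6, - 2, - 2/5,4,5]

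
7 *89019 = 623133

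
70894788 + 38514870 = 109409658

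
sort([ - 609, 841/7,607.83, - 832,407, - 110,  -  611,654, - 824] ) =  [ - 832 , - 824, - 611, - 609, - 110,841/7 , 407,607.83,654 ]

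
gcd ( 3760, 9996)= 4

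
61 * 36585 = 2231685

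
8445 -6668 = 1777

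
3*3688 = 11064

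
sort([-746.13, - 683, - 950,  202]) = [ - 950, - 746.13, - 683,  202 ] 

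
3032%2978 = 54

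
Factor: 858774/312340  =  2^(-1 )*3^1*5^( - 1)*  7^1*97^( - 1 )*127^1=2667/970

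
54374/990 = 54+457/495 = 54.92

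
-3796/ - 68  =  949/17=55.82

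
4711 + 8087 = 12798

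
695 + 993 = 1688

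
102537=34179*3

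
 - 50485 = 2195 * (  -  23)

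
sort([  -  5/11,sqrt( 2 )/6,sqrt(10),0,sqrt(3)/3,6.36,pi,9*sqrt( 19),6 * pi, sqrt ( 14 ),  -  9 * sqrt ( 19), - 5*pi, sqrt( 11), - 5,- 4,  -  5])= [ - 9*sqrt( 19), - 5*pi, - 5, - 5 , -4, - 5/11,0, sqrt( 2)/6,sqrt( 3)/3 , pi,sqrt( 10), sqrt(11), sqrt( 14), 6.36,6*pi,9*sqrt( 19 ) ] 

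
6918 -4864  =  2054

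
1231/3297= 1231/3297 = 0.37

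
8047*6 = 48282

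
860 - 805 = 55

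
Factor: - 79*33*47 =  - 122529 =- 3^1*11^1*47^1*79^1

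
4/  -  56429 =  - 1+56425/56429 = -  0.00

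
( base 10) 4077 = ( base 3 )12121000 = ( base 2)111111101101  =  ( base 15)131C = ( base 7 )14613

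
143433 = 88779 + 54654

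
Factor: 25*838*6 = 125700 = 2^2* 3^1*5^2*419^1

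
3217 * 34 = 109378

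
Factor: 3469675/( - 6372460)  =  -2^( - 2 )*5^1* 11^2*29^(-1 )*31^1 * 37^1*10987^( - 1 ) = - 693935/1274492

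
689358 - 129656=559702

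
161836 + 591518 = 753354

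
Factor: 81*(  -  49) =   -  3^4*7^2  =  -3969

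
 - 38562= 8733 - 47295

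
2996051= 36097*83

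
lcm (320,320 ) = 320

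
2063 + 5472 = 7535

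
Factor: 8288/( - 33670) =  - 16/65 = -2^4 * 5^( - 1)*13^( - 1)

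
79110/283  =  79110/283 = 279.54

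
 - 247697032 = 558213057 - 805910089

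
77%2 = 1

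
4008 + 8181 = 12189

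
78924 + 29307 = 108231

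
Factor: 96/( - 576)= - 1/6=-  2^ ( - 1 )*3^( - 1)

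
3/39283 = 3/39283= 0.00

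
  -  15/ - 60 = 1/4 = 0.25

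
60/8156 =15/2039=0.01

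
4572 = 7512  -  2940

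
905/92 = 9+77/92   =  9.84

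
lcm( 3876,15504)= 15504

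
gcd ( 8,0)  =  8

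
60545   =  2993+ 57552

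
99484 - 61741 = 37743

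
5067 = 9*563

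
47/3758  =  47/3758 =0.01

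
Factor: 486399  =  3^1 *73^1 * 2221^1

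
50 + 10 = 60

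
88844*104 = 9239776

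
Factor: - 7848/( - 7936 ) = 2^( - 5 ) * 3^2 * 31^( - 1) * 109^1 = 981/992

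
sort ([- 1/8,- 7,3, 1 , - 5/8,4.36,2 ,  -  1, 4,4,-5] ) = [ - 7,-5, - 1, - 5/8,  -  1/8, 1, 2,3,4,4, 4.36]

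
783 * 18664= 14613912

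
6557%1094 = 1087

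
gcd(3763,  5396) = 71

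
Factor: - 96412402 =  - 2^1*41^1 * 587^1*2003^1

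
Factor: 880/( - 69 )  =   - 2^4 * 3^( - 1)*5^1  *11^1*23^( - 1)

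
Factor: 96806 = 2^1*97^1*499^1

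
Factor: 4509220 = 2^2*5^1*225461^1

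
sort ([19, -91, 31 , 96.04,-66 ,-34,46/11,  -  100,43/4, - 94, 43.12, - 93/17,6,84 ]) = [ - 100, - 94, - 91,  -  66,-34, - 93/17,46/11,6,43/4,19,31,43.12,  84,96.04 ]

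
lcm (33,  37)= 1221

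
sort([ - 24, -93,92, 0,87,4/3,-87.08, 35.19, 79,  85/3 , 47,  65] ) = [ - 93,  -  87.08, -24, 0,4/3,  85/3,  35.19, 47,65,79 , 87 , 92 ]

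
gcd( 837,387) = 9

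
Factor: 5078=2^1*2539^1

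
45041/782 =45041/782 =57.60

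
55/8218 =55/8218 =0.01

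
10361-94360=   -  83999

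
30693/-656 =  - 30693/656 = - 46.79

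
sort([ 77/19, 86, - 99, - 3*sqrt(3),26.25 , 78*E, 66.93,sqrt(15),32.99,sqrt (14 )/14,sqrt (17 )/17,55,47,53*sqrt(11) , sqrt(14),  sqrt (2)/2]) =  [ - 99, - 3*sqrt(3),sqrt ( 17)/17, sqrt(14)/14,sqrt(2)/2, sqrt(14 ),sqrt (15 ),77/19,26.25,32.99,47,55,66.93, 86,53*sqrt(11), 78*E]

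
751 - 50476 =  - 49725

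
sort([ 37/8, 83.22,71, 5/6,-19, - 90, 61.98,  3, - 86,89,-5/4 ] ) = [- 90,-86, - 19, - 5/4,5/6, 3, 37/8, 61.98, 71, 83.22, 89 ]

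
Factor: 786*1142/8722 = 448806/4361 =2^1*3^1*7^ ( - 2)*89^(  -  1)*131^1*571^1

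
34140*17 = 580380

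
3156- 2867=289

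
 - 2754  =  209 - 2963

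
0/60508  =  0  =  0.00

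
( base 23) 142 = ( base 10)623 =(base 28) m7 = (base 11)517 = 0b1001101111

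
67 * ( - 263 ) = -17621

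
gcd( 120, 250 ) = 10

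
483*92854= 44848482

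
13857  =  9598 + 4259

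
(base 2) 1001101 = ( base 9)85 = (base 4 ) 1031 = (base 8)115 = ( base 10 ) 77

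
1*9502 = 9502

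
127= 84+43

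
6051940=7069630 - 1017690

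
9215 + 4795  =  14010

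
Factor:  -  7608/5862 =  -2^2*317^1*977^(- 1) = - 1268/977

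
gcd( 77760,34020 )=4860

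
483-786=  - 303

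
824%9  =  5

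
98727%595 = 552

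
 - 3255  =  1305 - 4560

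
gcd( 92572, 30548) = 4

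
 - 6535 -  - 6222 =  - 313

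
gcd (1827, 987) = 21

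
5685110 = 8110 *701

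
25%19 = 6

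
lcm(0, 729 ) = 0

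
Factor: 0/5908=0^1 =0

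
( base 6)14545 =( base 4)211001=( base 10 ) 2369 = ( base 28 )30H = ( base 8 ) 4501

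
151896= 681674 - 529778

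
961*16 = 15376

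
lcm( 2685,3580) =10740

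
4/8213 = 4/8213 = 0.00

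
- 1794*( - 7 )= 12558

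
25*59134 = 1478350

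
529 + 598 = 1127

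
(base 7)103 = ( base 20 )2C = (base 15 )37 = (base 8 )64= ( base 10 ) 52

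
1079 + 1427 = 2506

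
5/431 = 5/431 = 0.01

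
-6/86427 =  - 2/28809  =  - 0.00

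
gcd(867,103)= 1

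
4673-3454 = 1219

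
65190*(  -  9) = -586710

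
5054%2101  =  852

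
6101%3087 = 3014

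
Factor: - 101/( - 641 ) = 101^1 *641^( - 1 )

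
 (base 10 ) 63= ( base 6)143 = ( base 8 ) 77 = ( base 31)21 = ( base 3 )2100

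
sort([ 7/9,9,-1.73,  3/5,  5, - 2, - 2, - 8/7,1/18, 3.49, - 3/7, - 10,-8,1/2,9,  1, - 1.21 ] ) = [ - 10, - 8, - 2 , - 2, - 1.73, - 1.21, - 8/7, - 3/7, 1/18, 1/2, 3/5,7/9, 1 , 3.49, 5,9,9 ] 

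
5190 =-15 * ( - 346) 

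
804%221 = 141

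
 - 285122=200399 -485521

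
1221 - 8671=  - 7450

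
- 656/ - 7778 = 328/3889 = 0.08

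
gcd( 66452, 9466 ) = 2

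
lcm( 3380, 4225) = 16900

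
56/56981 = 56/56981= 0.00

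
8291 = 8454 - 163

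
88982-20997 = 67985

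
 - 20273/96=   -212+ 79/96 = - 211.18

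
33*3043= 100419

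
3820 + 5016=8836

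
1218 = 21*58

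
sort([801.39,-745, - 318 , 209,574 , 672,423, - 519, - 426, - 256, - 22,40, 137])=[ - 745, - 519,  -  426,  -  318, - 256,  -  22, 40, 137,209,  423,574,672,801.39]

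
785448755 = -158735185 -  - 944183940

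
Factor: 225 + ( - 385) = - 160 = - 2^5*5^1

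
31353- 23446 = 7907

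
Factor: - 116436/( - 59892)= 7^( - 1)*23^( - 1) *313^1 = 313/161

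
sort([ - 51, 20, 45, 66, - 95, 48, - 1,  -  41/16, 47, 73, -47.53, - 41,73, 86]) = [ - 95, - 51,-47.53,- 41,  -  41/16, - 1, 20, 45, 47,48, 66, 73, 73 , 86]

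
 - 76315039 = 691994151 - 768309190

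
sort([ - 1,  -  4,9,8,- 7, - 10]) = [ - 10, - 7,- 4, - 1, 8, 9 ]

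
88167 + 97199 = 185366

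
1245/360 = 83/24 = 3.46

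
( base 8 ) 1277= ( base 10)703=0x2bf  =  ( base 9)861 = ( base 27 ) q1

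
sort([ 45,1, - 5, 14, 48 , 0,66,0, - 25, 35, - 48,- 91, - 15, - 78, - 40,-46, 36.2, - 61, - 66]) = [ - 91, - 78, - 66,-61, - 48, - 46, - 40, - 25, - 15,  -  5,0, 0,1 , 14,35, 36.2, 45,48, 66] 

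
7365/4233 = 1 + 1044/1411 = 1.74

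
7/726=7/726=0.01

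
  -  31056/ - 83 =374 + 14/83 = 374.17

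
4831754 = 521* 9274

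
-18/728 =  - 1 + 355/364 = - 0.02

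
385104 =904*426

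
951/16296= 317/5432 = 0.06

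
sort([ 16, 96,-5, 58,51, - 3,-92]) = [ - 92, - 5, - 3, 16,51,58,96]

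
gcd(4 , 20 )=4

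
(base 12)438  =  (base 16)26c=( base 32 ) jc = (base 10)620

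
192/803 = 192/803 = 0.24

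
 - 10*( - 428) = 4280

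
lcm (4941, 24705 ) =24705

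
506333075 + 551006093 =1057339168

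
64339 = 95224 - 30885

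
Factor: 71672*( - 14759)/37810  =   - 2^2*5^( - 1 )*17^2*19^( - 1)*  31^1*199^( - 1 )*14759^1 = - 528903524/18905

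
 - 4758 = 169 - 4927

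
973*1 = 973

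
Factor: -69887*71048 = -2^3*17^1*83^1 * 107^1*4111^1 = - 4965331576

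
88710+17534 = 106244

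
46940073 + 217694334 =264634407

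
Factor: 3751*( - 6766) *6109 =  - 155041935994 = -  2^1*11^2*17^1*31^1 * 41^1*149^1*199^1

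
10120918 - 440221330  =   - 430100412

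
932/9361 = 932/9361 = 0.10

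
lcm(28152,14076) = 28152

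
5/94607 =5/94607= 0.00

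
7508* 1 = 7508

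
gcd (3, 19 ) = 1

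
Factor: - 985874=-2^1*83^1 * 5939^1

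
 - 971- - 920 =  - 51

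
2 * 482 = 964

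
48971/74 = 48971/74= 661.77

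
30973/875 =30973/875=35.40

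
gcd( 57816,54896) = 584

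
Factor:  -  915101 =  - 11^1*23^1*3617^1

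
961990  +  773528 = 1735518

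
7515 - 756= 6759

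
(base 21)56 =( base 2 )1101111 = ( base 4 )1233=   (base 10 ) 111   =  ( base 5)421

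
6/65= 6/65= 0.09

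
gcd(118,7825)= 1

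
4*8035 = 32140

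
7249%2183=700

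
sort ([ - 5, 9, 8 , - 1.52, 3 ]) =[ - 5, -1.52, 3, 8, 9] 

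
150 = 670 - 520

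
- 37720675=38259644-75980319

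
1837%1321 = 516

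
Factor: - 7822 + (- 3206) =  - 11028 = - 2^2*3^1*919^1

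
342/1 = 342=342.00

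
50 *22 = 1100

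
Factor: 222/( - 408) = -2^(-2 )*17^( - 1 ) * 37^1  =  -37/68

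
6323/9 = 702+5/9 = 702.56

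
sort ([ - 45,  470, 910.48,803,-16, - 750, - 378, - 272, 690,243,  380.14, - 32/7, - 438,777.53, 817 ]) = [ - 750,-438, - 378, - 272, - 45, - 16, - 32/7,  243,  380.14,470,  690,777.53, 803,817,910.48 ]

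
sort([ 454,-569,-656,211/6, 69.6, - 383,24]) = [ - 656, -569,-383,24,211/6,69.6,454] 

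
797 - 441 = 356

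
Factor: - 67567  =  -67567^1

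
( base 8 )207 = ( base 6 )343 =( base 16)87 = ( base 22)63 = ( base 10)135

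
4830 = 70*69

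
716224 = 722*992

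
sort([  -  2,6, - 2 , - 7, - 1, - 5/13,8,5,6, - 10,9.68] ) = [ - 10, - 7, - 2, - 2, - 1, - 5/13,  5,6, 6,8,9.68]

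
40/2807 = 40/2807 = 0.01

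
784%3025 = 784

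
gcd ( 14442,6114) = 6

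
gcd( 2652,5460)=156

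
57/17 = 3 + 6/17  =  3.35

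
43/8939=43/8939 = 0.00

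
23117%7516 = 569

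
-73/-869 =73/869  =  0.08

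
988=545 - -443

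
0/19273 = 0 = 0.00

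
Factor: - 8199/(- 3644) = 9/4 = 2^ ( - 2 )*3^2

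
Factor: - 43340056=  - 2^3*5417507^1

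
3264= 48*68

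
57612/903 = 63 + 241/301 = 63.80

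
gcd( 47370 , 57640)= 10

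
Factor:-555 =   -  3^1* 5^1*37^1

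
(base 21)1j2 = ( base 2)1101001010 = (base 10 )842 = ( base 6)3522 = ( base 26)16a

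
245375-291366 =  - 45991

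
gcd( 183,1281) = 183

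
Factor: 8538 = 2^1*3^1*1423^1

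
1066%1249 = 1066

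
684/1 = 684=684.00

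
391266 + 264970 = 656236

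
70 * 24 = 1680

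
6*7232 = 43392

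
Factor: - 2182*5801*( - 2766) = 35011425012= 2^2*3^1*461^1*1091^1*5801^1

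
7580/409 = 18 + 218/409   =  18.53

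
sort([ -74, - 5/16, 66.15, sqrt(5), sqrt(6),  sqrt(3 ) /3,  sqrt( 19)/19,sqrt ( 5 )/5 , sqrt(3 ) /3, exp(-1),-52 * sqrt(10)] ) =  [-52*sqrt( 10 ),-74, - 5/16, sqrt(19)/19,exp(- 1), sqrt(5 )/5, sqrt(3)/3, sqrt ( 3 ) /3,  sqrt(5 ), sqrt( 6), 66.15]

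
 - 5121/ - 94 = 5121/94 = 54.48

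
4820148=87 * 55404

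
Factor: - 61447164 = - 2^2*3^1*5120597^1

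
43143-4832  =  38311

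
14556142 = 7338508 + 7217634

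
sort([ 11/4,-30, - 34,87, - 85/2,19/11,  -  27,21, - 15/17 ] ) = [ - 85/2,-34,-30, - 27, - 15/17, 19/11,11/4, 21 , 87 ]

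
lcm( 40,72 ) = 360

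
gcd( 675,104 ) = 1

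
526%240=46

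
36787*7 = 257509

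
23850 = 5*4770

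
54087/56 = 965+47/56 = 965.84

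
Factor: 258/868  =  2^( - 1 ) * 3^1*7^(  -  1 )*31^(-1)*43^1 = 129/434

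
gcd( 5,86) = 1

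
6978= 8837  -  1859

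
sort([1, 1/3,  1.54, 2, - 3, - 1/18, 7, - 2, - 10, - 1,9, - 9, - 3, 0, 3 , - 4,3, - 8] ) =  [-10, - 9, -8, - 4 , - 3, - 3, - 2, - 1, - 1/18 , 0, 1/3, 1,1.54,2,3,  3,7, 9 ]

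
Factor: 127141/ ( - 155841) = - 443/543 = - 3^( - 1) * 181^( - 1)*443^1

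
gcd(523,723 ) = 1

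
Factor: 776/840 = 97/105= 3^(-1 )*5^(  -  1 )*7^(-1) *97^1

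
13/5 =13/5 = 2.60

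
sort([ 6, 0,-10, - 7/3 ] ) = [ - 10, - 7/3, 0, 6 ] 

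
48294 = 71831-23537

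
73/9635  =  73/9635 = 0.01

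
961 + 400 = 1361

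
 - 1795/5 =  - 359 = - 359.00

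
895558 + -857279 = 38279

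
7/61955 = 7/61955=0.00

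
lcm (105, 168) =840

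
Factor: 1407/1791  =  3^( - 1 )* 7^1*67^1*199^ ( - 1) = 469/597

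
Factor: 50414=2^1*7^1*13^1* 277^1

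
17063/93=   17063/93 = 183.47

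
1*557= 557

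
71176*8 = 569408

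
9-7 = 2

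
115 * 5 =575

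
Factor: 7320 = 2^3*3^1*5^1*61^1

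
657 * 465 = 305505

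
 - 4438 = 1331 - 5769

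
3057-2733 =324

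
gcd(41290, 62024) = 2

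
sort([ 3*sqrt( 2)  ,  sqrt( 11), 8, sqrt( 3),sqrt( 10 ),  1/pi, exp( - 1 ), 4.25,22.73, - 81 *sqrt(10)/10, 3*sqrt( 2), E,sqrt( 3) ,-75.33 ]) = [ - 75.33, - 81* sqrt( 10)/10, 1/pi, exp( - 1), sqrt(3),sqrt(3 ),E , sqrt( 10),sqrt( 11) , 3*sqrt (2), 3*sqrt(2 ), 4.25,8,  22.73]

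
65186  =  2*32593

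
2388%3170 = 2388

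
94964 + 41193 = 136157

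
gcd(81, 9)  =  9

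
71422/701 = 71422/701 = 101.89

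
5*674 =3370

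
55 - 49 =6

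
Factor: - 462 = -2^1*3^1*7^1*11^1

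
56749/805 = 70 + 57/115 = 70.50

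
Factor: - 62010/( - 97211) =2^1 * 3^2 * 5^1  *13^1 * 41^( - 1 )*53^1 * 2371^(-1)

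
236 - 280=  - 44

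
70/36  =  35/18=1.94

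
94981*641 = 60882821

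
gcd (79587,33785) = 1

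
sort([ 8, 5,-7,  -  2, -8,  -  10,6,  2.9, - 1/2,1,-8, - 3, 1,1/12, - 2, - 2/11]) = [-10, - 8,-8, - 7, - 3, - 2,-2,-1/2,-2/11, 1/12,  1,1,  2.9, 5,6 , 8]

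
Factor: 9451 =13^1 * 727^1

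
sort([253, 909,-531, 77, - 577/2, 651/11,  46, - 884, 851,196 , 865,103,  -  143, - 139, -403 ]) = [ - 884,-531, - 403, - 577/2,-143, - 139, 46 , 651/11, 77,103, 196, 253, 851, 865  ,  909]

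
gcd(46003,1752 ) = 1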